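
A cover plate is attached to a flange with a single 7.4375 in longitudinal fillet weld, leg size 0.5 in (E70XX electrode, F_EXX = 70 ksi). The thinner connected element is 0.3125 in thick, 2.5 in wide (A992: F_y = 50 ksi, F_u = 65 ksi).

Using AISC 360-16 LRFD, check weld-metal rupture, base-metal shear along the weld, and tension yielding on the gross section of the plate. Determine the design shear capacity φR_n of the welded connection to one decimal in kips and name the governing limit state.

35.2 kips (gross-section yield governs)

Weld metal: throat = 0.707×0.5 = 0.3535 in, L = 7.4375 in. φR_n = 0.75 × 0.6 × 70 × 0.3535 × 7.4375 = 82.8 kips.
Base metal shear (0.3125 in plate): yield φR_n = 1.0×0.6×50×0.3125×7.4375 = 69.7 kips; rupture φR_n = 0.75×0.6×65×0.3125×7.4375 = 68.0 kips; take 68.0 kips (rupture).
Tension yield (gross): A_g = 2.5×0.3125 = 0.78125 in². φR_n = 0.90 × 50 × 0.78125 = 35.2 kips.
Governing: min(82.8, 68.0, 35.2) = 35.2 kips → gross-section yield.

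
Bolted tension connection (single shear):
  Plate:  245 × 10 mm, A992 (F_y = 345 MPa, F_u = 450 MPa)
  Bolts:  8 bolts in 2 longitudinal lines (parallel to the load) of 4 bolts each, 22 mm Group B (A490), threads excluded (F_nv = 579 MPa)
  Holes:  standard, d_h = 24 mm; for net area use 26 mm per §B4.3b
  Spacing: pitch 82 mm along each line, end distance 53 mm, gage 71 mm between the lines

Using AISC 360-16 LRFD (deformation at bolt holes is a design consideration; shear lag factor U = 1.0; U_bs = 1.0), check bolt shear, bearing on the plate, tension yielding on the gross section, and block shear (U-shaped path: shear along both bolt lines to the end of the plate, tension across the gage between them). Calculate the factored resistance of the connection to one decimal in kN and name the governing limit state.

760.7 kN (gross-section yield governs)

Bolt shear: A_b = π(22)²/4 = 380.13 mm². φR_n = 0.75 × 579 × 380.13 × 8 × 1 = 1320.6 kN.
Bearing (10 mm plate, F_u = 450 MPa): end bolts L_c = 53 − 24/2 = 41, R_n = min(1.2×41×10×450, 2.4×22×10×450) = 221.4 kN/bolt; interior L_c = 82 − 24 = 58, R_n = 237.6 kN/bolt. φR_n = 0.75 × (2×221.4 + 6×237.6) = 1401.3 kN.
Tension yield (gross): A_g = 245×10 = 2450 mm². φR_n = 0.90 × 345 × 2450 = 760.7 kN.
Block shear: shear path 2×[53+3×82] = 2×299 mm, A_gv = 5980, A_nv = 2×(299 − 3.5×26)×10 = 4160 mm²; tension across gage: (71 − 1×26)×10 = 450 mm². R_n = min(0.6×450×4160, 0.6×345×5980) + 1.0×450×450 = min(1123.2, 1237.9) + 202.5 = 1325.7 kN. φR_n = 0.75 × 1325.7 = 994.3 kN.
Governing: min(1320.6, 1401.3, 760.7, 994.3) = 760.7 kN → gross-section yield.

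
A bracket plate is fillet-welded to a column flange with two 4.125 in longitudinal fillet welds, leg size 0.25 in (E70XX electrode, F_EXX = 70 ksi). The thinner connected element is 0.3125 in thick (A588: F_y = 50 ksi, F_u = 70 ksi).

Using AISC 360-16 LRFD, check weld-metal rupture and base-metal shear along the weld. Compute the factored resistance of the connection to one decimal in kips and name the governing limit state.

Weld metal: throat = 0.707×0.25 = 0.17675 in, L = 2×4.125 = 8.25 in. φR_n = 0.75 × 0.6 × 70 × 0.17675 × 8.25 = 45.9 kips.
Base metal shear (0.3125 in plate): yield φR_n = 1.0×0.6×50×0.3125×8.25 = 77.3 kips; rupture φR_n = 0.75×0.6×70×0.3125×8.25 = 81.2 kips; take 77.3 kips (yield).
Governing: min(45.9, 77.3) = 45.9 kips → weld metal.

45.9 kips (weld metal governs)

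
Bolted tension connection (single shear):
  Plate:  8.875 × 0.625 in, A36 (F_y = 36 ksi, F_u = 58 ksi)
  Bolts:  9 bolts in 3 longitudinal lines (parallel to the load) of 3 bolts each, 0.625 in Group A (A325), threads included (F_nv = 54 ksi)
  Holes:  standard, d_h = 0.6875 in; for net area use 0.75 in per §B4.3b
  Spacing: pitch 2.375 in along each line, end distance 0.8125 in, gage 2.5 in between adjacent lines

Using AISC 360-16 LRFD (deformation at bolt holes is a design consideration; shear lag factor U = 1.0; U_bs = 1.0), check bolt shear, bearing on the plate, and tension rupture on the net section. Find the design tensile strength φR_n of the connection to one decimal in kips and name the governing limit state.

Bolt shear: A_b = π(0.625)²/4 = 0.3068 in². φR_n = 0.75 × 54 × 0.3068 × 9 × 1 = 111.8 kips.
Bearing (0.625 in plate, F_u = 58 ksi): end bolts L_c = 0.8125 − 0.6875/2 = 0.46875, R_n = min(1.2×0.46875×0.625×58, 2.4×0.625×0.625×58) = 20.391 kips/bolt; interior L_c = 2.375 − 0.6875 = 1.6875, R_n = 54.375 kips/bolt. φR_n = 0.75 × (3×20.391 + 6×54.375) = 290.6 kips.
Tension rupture (net): A_n = (8.875 − 3×0.75)×0.625 = 4.1406 in² (U = 1.0, A_e = A_n). φR_n = 0.75 × 58 × 4.1406 = 180.1 kips.
Governing: min(111.8, 290.6, 180.1) = 111.8 kips → bolt shear.

111.8 kips (bolt shear governs)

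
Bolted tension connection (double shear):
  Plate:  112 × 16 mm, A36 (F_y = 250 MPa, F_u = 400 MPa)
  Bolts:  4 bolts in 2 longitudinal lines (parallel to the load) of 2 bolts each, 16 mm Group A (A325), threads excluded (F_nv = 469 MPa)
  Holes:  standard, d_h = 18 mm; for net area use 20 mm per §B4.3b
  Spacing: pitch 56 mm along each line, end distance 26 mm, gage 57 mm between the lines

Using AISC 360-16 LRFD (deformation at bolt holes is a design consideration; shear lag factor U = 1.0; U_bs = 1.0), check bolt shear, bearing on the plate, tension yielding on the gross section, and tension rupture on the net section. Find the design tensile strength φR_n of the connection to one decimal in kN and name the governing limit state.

345.6 kN (net-section rupture governs)

Bolt shear: A_b = π(16)²/4 = 201.06 mm². φR_n = 0.75 × 469 × 201.06 × 4 × 2 = 565.8 kN.
Bearing (16 mm plate, F_u = 400 MPa): end bolts L_c = 26 − 18/2 = 17, R_n = min(1.2×17×16×400, 2.4×16×16×400) = 130.56 kN/bolt; interior L_c = 56 − 18 = 38, R_n = 245.76 kN/bolt. φR_n = 0.75 × (2×130.56 + 2×245.76) = 564.5 kN.
Tension yield (gross): A_g = 112×16 = 1792 mm². φR_n = 0.90 × 250 × 1792 = 403.2 kN.
Tension rupture (net): A_n = (112 − 2×20)×16 = 1152 mm² (U = 1.0, A_e = A_n). φR_n = 0.75 × 400 × 1152 = 345.6 kN.
Governing: min(565.8, 564.5, 403.2, 345.6) = 345.6 kN → net-section rupture.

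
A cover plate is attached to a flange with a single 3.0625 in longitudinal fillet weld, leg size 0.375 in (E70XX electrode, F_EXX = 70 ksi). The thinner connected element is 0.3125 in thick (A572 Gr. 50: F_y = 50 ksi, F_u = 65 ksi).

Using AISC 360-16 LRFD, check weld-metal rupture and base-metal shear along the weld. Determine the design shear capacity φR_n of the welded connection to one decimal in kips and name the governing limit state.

25.6 kips (weld metal governs)

Weld metal: throat = 0.707×0.375 = 0.26513 in, L = 3.0625 in. φR_n = 0.75 × 0.6 × 70 × 0.26513 × 3.0625 = 25.6 kips.
Base metal shear (0.3125 in plate): yield φR_n = 1.0×0.6×50×0.3125×3.0625 = 28.7 kips; rupture φR_n = 0.75×0.6×65×0.3125×3.0625 = 28.0 kips; take 28.0 kips (rupture).
Governing: min(25.6, 28.0) = 25.6 kips → weld metal.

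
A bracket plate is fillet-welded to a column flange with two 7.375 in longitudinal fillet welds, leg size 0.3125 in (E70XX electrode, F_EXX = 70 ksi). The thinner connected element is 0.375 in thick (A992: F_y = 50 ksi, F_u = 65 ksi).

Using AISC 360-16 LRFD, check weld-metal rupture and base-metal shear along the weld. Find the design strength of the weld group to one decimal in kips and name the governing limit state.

102.7 kips (weld metal governs)

Weld metal: throat = 0.707×0.3125 = 0.22094 in, L = 2×7.375 = 14.75 in. φR_n = 0.75 × 0.6 × 70 × 0.22094 × 14.75 = 102.7 kips.
Base metal shear (0.375 in plate): yield φR_n = 1.0×0.6×50×0.375×14.75 = 165.9 kips; rupture φR_n = 0.75×0.6×65×0.375×14.75 = 161.8 kips; take 161.8 kips (rupture).
Governing: min(102.7, 161.8) = 102.7 kips → weld metal.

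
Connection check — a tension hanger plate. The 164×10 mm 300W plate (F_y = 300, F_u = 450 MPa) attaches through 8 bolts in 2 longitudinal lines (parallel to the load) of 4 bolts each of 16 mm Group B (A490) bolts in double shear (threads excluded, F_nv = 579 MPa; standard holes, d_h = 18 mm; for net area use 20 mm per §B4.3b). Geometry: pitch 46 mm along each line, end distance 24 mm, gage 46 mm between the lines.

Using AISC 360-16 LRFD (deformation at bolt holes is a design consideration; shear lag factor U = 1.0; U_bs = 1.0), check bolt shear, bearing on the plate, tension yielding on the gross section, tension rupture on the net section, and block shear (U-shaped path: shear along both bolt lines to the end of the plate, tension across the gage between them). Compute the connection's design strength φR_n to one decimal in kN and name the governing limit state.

418.5 kN (net-section rupture governs)

Bolt shear: A_b = π(16)²/4 = 201.06 mm². φR_n = 0.75 × 579 × 201.06 × 8 × 2 = 1397.0 kN.
Bearing (10 mm plate, F_u = 450 MPa): end bolts L_c = 24 − 18/2 = 15, R_n = min(1.2×15×10×450, 2.4×16×10×450) = 81 kN/bolt; interior L_c = 46 − 18 = 28, R_n = 151.2 kN/bolt. φR_n = 0.75 × (2×81 + 6×151.2) = 801.9 kN.
Tension yield (gross): A_g = 164×10 = 1640 mm². φR_n = 0.90 × 300 × 1640 = 442.8 kN.
Tension rupture (net): A_n = (164 − 2×20)×10 = 1240 mm² (U = 1.0, A_e = A_n). φR_n = 0.75 × 450 × 1240 = 418.5 kN.
Block shear: shear path 2×[24+3×46] = 2×162 mm, A_gv = 3240, A_nv = 2×(162 − 3.5×20)×10 = 1840 mm²; tension across gage: (46 − 1×20)×10 = 260 mm². R_n = min(0.6×450×1840, 0.6×300×3240) + 1.0×450×260 = min(496.8, 583.2) + 117 = 613.8 kN. φR_n = 0.75 × 613.8 = 460.4 kN.
Governing: min(1397.0, 801.9, 442.8, 418.5, 460.4) = 418.5 kN → net-section rupture.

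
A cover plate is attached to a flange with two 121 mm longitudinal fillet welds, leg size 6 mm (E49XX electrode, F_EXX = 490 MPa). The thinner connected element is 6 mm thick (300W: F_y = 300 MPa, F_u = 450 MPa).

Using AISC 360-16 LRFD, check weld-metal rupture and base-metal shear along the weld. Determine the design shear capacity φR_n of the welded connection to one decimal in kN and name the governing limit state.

226.4 kN (weld metal governs)

Weld metal: throat = 0.707×6 = 4.242 mm, L = 2×121 = 242 mm. φR_n = 0.75 × 0.6 × 490 × 4.242 × 242 = 226.4 kN.
Base metal shear (6 mm plate): yield φR_n = 1.0×0.6×300×6×242 = 261.4 kN; rupture φR_n = 0.75×0.6×450×6×242 = 294.0 kN; take 261.4 kN (yield).
Governing: min(226.4, 261.4) = 226.4 kN → weld metal.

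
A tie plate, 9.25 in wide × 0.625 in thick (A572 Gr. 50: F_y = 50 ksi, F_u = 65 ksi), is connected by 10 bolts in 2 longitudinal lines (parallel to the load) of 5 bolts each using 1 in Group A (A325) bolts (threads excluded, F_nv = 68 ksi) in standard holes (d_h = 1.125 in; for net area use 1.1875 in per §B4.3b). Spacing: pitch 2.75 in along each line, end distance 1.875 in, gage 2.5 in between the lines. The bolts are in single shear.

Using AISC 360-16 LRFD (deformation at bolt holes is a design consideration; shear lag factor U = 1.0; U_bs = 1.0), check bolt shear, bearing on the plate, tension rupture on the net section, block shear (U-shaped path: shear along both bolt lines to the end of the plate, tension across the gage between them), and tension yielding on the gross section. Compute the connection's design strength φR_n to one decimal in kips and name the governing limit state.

209.5 kips (net-section rupture governs)

Bolt shear: A_b = π(1)²/4 = 0.7854 in². φR_n = 0.75 × 68 × 0.7854 × 10 × 1 = 400.6 kips.
Bearing (0.625 in plate, F_u = 65 ksi): end bolts L_c = 1.875 − 1.125/2 = 1.3125, R_n = min(1.2×1.3125×0.625×65, 2.4×1×0.625×65) = 63.984 kips/bolt; interior L_c = 2.75 − 1.125 = 1.625, R_n = 79.219 kips/bolt. φR_n = 0.75 × (2×63.984 + 8×79.219) = 571.3 kips.
Tension rupture (net): A_n = (9.25 − 2×1.1875)×0.625 = 4.2969 in² (U = 1.0, A_e = A_n). φR_n = 0.75 × 65 × 4.2969 = 209.5 kips.
Block shear: shear path 2×[1.875+4×2.75] = 2×12.875 in, A_gv = 16.094, A_nv = 2×(12.875 − 4.5×1.1875)×0.625 = 9.4141 in²; tension across gage: (2.5 − 1×1.1875)×0.625 = 0.82031 in². R_n = min(0.6×65×9.4141, 0.6×50×16.094) + 1.0×65×0.82031 = min(367.15, 482.82) + 53.32 = 420.47 kips. φR_n = 0.75 × 420.47 = 315.4 kips.
Tension yield (gross): A_g = 9.25×0.625 = 5.7813 in². φR_n = 0.90 × 50 × 5.7813 = 260.2 kips.
Governing: min(400.6, 571.3, 209.5, 315.4, 260.2) = 209.5 kips → net-section rupture.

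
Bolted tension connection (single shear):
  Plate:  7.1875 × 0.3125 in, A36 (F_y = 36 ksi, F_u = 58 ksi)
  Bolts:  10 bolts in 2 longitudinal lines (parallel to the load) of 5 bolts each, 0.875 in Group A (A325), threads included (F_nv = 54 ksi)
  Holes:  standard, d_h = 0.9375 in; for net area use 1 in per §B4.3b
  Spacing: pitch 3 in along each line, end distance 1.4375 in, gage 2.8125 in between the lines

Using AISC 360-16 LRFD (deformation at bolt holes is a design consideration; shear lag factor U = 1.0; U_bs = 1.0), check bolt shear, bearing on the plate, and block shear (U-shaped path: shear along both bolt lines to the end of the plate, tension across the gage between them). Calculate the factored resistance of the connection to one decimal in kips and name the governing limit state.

Bolt shear: A_b = π(0.875)²/4 = 0.60132 in². φR_n = 0.75 × 54 × 0.60132 × 10 × 1 = 243.5 kips.
Bearing (0.3125 in plate, F_u = 58 ksi): end bolts L_c = 1.4375 − 0.9375/2 = 0.96875, R_n = min(1.2×0.96875×0.3125×58, 2.4×0.875×0.3125×58) = 21.07 kips/bolt; interior L_c = 3 − 0.9375 = 2.0625, R_n = 38.063 kips/bolt. φR_n = 0.75 × (2×21.07 + 8×38.063) = 260.0 kips.
Block shear: shear path 2×[1.4375+4×3] = 2×13.4375 in, A_gv = 8.3984, A_nv = 2×(13.4375 − 4.5×1)×0.3125 = 5.5859 in²; tension across gage: (2.8125 − 1×1)×0.3125 = 0.56641 in². R_n = min(0.6×58×5.5859, 0.6×36×8.3984) + 1.0×58×0.56641 = min(194.39, 181.41) + 32.852 = 214.26 kips. φR_n = 0.75 × 214.26 = 160.7 kips.
Governing: min(243.5, 260.0, 160.7) = 160.7 kips → block shear.

160.7 kips (block shear governs)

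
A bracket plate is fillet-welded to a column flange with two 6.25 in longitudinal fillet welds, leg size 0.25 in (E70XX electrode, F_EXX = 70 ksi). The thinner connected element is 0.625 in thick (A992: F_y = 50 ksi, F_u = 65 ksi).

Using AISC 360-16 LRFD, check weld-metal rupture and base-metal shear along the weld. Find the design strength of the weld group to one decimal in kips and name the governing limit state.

69.6 kips (weld metal governs)

Weld metal: throat = 0.707×0.25 = 0.17675 in, L = 2×6.25 = 12.5 in. φR_n = 0.75 × 0.6 × 70 × 0.17675 × 12.5 = 69.6 kips.
Base metal shear (0.625 in plate): yield φR_n = 1.0×0.6×50×0.625×12.5 = 234.4 kips; rupture φR_n = 0.75×0.6×65×0.625×12.5 = 228.5 kips; take 228.5 kips (rupture).
Governing: min(69.6, 228.5) = 69.6 kips → weld metal.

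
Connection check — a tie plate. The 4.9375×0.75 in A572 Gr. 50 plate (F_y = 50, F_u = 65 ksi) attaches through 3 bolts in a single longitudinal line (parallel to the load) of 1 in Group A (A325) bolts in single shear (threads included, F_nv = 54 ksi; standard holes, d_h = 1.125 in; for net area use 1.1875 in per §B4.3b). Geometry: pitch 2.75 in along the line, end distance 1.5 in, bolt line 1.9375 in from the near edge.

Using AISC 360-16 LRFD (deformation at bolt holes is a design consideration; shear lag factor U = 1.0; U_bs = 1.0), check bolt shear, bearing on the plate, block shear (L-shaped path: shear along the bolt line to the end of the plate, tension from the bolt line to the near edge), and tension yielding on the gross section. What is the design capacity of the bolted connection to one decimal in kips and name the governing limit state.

95.4 kips (bolt shear governs)

Bolt shear: A_b = π(1)²/4 = 0.7854 in². φR_n = 0.75 × 54 × 0.7854 × 3 × 1 = 95.4 kips.
Bearing (0.75 in plate, F_u = 65 ksi): end bolts L_c = 1.5 − 1.125/2 = 0.9375, R_n = min(1.2×0.9375×0.75×65, 2.4×1×0.75×65) = 54.844 kips/bolt; interior L_c = 2.75 − 1.125 = 1.625, R_n = 95.063 kips/bolt. φR_n = 0.75 × (1×54.844 + 2×95.063) = 183.7 kips.
Block shear: shear path 1×[1.5+2×2.75] = 1×7 in, A_gv = 5.25, A_nv = 1×(7 − 2.5×1.1875)×0.75 = 3.0234 in²; tension to near edge: (1.9375 − 0.5×1.1875)×0.75 = 1.0078 in². R_n = min(0.6×65×3.0234, 0.6×50×5.25) + 1.0×65×1.0078 = min(117.91, 157.5) + 65.507 = 183.42 kips. φR_n = 0.75 × 183.42 = 137.6 kips.
Tension yield (gross): A_g = 4.9375×0.75 = 3.7031 in². φR_n = 0.90 × 50 × 3.7031 = 166.6 kips.
Governing: min(95.4, 183.7, 137.6, 166.6) = 95.4 kips → bolt shear.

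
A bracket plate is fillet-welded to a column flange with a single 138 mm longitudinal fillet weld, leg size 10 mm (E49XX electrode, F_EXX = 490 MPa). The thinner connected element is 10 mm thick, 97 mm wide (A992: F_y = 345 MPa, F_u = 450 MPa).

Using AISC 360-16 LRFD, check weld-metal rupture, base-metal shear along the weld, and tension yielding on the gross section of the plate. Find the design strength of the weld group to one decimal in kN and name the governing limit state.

215.1 kN (weld metal governs)

Weld metal: throat = 0.707×10 = 7.07 mm, L = 138 mm. φR_n = 0.75 × 0.6 × 490 × 7.07 × 138 = 215.1 kN.
Base metal shear (10 mm plate): yield φR_n = 1.0×0.6×345×10×138 = 285.7 kN; rupture φR_n = 0.75×0.6×450×10×138 = 279.5 kN; take 279.5 kN (rupture).
Tension yield (gross): A_g = 97×10 = 970 mm². φR_n = 0.90 × 345 × 970 = 301.2 kN.
Governing: min(215.1, 279.5, 301.2) = 215.1 kN → weld metal.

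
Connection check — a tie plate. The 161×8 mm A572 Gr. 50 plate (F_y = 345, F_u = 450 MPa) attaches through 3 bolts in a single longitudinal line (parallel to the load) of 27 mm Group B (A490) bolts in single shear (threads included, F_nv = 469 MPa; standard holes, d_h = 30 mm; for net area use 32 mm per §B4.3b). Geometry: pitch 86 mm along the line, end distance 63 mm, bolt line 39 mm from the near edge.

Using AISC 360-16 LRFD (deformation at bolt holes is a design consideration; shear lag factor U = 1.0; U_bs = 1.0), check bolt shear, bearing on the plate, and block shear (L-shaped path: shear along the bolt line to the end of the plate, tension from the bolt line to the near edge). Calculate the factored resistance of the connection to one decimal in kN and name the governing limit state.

313.2 kN (block shear governs)

Bolt shear: A_b = π(27)²/4 = 572.56 mm². φR_n = 0.75 × 469 × 572.56 × 3 × 1 = 604.2 kN.
Bearing (8 mm plate, F_u = 450 MPa): end bolts L_c = 63 − 30/2 = 48, R_n = min(1.2×48×8×450, 2.4×27×8×450) = 207.36 kN/bolt; interior L_c = 86 − 30 = 56, R_n = 233.28 kN/bolt. φR_n = 0.75 × (1×207.36 + 2×233.28) = 505.4 kN.
Block shear: shear path 1×[63+2×86] = 1×235 mm, A_gv = 1880, A_nv = 1×(235 − 2.5×32)×8 = 1240 mm²; tension to near edge: (39 − 0.5×32)×8 = 184 mm². R_n = min(0.6×450×1240, 0.6×345×1880) + 1.0×450×184 = min(334.8, 389.16) + 82.8 = 417.6 kN. φR_n = 0.75 × 417.6 = 313.2 kN.
Governing: min(604.2, 505.4, 313.2) = 313.2 kN → block shear.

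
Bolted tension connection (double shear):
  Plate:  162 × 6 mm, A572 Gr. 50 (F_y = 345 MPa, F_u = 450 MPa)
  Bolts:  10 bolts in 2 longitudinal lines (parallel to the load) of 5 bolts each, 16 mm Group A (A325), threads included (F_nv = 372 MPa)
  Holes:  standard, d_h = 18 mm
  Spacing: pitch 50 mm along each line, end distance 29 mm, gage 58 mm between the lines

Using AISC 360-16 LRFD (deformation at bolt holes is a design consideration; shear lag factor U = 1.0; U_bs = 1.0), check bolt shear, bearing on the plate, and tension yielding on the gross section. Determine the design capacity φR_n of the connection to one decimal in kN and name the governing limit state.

Bolt shear: A_b = π(16)²/4 = 201.06 mm². φR_n = 0.75 × 372 × 201.06 × 10 × 2 = 1121.9 kN.
Bearing (6 mm plate, F_u = 450 MPa): end bolts L_c = 29 − 18/2 = 20, R_n = min(1.2×20×6×450, 2.4×16×6×450) = 64.8 kN/bolt; interior L_c = 50 − 18 = 32, R_n = 103.68 kN/bolt. φR_n = 0.75 × (2×64.8 + 8×103.68) = 719.3 kN.
Tension yield (gross): A_g = 162×6 = 972 mm². φR_n = 0.90 × 345 × 972 = 301.8 kN.
Governing: min(1121.9, 719.3, 301.8) = 301.8 kN → gross-section yield.

301.8 kN (gross-section yield governs)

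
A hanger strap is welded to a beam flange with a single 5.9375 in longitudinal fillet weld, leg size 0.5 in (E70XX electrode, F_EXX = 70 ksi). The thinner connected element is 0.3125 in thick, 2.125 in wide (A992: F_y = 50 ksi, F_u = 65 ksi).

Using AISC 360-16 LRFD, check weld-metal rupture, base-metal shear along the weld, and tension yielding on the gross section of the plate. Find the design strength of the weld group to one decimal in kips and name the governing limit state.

29.9 kips (gross-section yield governs)

Weld metal: throat = 0.707×0.5 = 0.3535 in, L = 5.9375 in. φR_n = 0.75 × 0.6 × 70 × 0.3535 × 5.9375 = 66.1 kips.
Base metal shear (0.3125 in plate): yield φR_n = 1.0×0.6×50×0.3125×5.9375 = 55.7 kips; rupture φR_n = 0.75×0.6×65×0.3125×5.9375 = 54.3 kips; take 54.3 kips (rupture).
Tension yield (gross): A_g = 2.125×0.3125 = 0.66406 in². φR_n = 0.90 × 50 × 0.66406 = 29.9 kips.
Governing: min(66.1, 54.3, 29.9) = 29.9 kips → gross-section yield.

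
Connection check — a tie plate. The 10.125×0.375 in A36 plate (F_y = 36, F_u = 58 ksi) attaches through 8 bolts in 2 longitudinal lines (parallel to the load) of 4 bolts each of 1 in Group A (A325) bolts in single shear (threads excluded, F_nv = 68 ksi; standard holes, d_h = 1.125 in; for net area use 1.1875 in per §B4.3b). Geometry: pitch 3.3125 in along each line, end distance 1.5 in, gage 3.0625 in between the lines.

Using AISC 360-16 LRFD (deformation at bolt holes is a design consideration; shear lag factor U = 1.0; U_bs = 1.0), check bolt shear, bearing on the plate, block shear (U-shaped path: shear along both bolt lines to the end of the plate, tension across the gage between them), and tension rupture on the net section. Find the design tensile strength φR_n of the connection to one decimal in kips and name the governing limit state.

126.4 kips (net-section rupture governs)

Bolt shear: A_b = π(1)²/4 = 0.7854 in². φR_n = 0.75 × 68 × 0.7854 × 8 × 1 = 320.4 kips.
Bearing (0.375 in plate, F_u = 58 ksi): end bolts L_c = 1.5 − 1.125/2 = 0.9375, R_n = min(1.2×0.9375×0.375×58, 2.4×1×0.375×58) = 24.469 kips/bolt; interior L_c = 3.3125 − 1.125 = 2.1875, R_n = 52.2 kips/bolt. φR_n = 0.75 × (2×24.469 + 6×52.2) = 271.6 kips.
Block shear: shear path 2×[1.5+3×3.3125] = 2×11.4375 in, A_gv = 8.5781, A_nv = 2×(11.4375 − 3.5×1.1875)×0.375 = 5.4609 in²; tension across gage: (3.0625 − 1×1.1875)×0.375 = 0.70313 in². R_n = min(0.6×58×5.4609, 0.6×36×8.5781) + 1.0×58×0.70313 = min(190.04, 185.29) + 40.782 = 226.07 kips. φR_n = 0.75 × 226.07 = 169.6 kips.
Tension rupture (net): A_n = (10.125 − 2×1.1875)×0.375 = 2.9063 in² (U = 1.0, A_e = A_n). φR_n = 0.75 × 58 × 2.9063 = 126.4 kips.
Governing: min(320.4, 271.6, 169.6, 126.4) = 126.4 kips → net-section rupture.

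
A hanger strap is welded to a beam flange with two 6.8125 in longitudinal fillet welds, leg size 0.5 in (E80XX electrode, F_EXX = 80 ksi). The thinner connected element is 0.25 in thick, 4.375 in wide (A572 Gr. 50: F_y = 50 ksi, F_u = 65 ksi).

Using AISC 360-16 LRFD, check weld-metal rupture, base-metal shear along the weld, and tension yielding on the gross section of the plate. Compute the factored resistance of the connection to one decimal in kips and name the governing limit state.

Weld metal: throat = 0.707×0.5 = 0.3535 in, L = 2×6.8125 = 13.625 in. φR_n = 0.75 × 0.6 × 80 × 0.3535 × 13.625 = 173.4 kips.
Base metal shear (0.25 in plate): yield φR_n = 1.0×0.6×50×0.25×13.625 = 102.2 kips; rupture φR_n = 0.75×0.6×65×0.25×13.625 = 99.6 kips; take 99.6 kips (rupture).
Tension yield (gross): A_g = 4.375×0.25 = 1.0938 in². φR_n = 0.90 × 50 × 1.0938 = 49.2 kips.
Governing: min(173.4, 99.6, 49.2) = 49.2 kips → gross-section yield.

49.2 kips (gross-section yield governs)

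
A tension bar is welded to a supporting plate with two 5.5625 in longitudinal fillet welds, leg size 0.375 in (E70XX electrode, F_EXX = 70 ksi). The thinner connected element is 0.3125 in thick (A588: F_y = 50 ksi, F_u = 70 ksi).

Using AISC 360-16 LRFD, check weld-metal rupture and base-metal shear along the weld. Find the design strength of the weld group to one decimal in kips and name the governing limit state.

92.9 kips (weld metal governs)

Weld metal: throat = 0.707×0.375 = 0.26513 in, L = 2×5.5625 = 11.125 in. φR_n = 0.75 × 0.6 × 70 × 0.26513 × 11.125 = 92.9 kips.
Base metal shear (0.3125 in plate): yield φR_n = 1.0×0.6×50×0.3125×11.125 = 104.3 kips; rupture φR_n = 0.75×0.6×70×0.3125×11.125 = 109.5 kips; take 104.3 kips (yield).
Governing: min(92.9, 104.3) = 92.9 kips → weld metal.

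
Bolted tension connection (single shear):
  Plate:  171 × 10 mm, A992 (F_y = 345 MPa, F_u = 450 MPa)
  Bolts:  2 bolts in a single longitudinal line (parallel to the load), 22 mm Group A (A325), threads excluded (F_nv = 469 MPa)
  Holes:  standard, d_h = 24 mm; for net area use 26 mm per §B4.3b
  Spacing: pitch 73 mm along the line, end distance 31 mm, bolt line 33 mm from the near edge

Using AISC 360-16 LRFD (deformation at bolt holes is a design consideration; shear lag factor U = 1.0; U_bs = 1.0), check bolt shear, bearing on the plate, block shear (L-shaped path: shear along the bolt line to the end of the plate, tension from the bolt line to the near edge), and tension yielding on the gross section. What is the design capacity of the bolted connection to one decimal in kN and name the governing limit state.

Bolt shear: A_b = π(22)²/4 = 380.13 mm². φR_n = 0.75 × 469 × 380.13 × 2 × 1 = 267.4 kN.
Bearing (10 mm plate, F_u = 450 MPa): end bolts L_c = 31 − 24/2 = 19, R_n = min(1.2×19×10×450, 2.4×22×10×450) = 102.6 kN/bolt; interior L_c = 73 − 24 = 49, R_n = 237.6 kN/bolt. φR_n = 0.75 × (1×102.6 + 1×237.6) = 255.2 kN.
Block shear: shear path 1×[31+1×73] = 1×104 mm, A_gv = 1040, A_nv = 1×(104 − 1.5×26)×10 = 650 mm²; tension to near edge: (33 − 0.5×26)×10 = 200 mm². R_n = min(0.6×450×650, 0.6×345×1040) + 1.0×450×200 = min(175.5, 215.28) + 90 = 265.5 kN. φR_n = 0.75 × 265.5 = 199.1 kN.
Tension yield (gross): A_g = 171×10 = 1710 mm². φR_n = 0.90 × 345 × 1710 = 531.0 kN.
Governing: min(267.4, 255.2, 199.1, 531.0) = 199.1 kN → block shear.

199.1 kN (block shear governs)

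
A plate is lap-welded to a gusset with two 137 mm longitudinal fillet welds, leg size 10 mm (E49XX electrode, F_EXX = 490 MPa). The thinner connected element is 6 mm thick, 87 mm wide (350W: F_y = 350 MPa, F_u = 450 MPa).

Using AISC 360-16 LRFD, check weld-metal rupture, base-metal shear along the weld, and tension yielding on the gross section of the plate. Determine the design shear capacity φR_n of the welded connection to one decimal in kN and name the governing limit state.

164.4 kN (gross-section yield governs)

Weld metal: throat = 0.707×10 = 7.07 mm, L = 2×137 = 274 mm. φR_n = 0.75 × 0.6 × 490 × 7.07 × 274 = 427.1 kN.
Base metal shear (6 mm plate): yield φR_n = 1.0×0.6×350×6×274 = 345.2 kN; rupture φR_n = 0.75×0.6×450×6×274 = 332.9 kN; take 332.9 kN (rupture).
Tension yield (gross): A_g = 87×6 = 522 mm². φR_n = 0.90 × 350 × 522 = 164.4 kN.
Governing: min(427.1, 332.9, 164.4) = 164.4 kN → gross-section yield.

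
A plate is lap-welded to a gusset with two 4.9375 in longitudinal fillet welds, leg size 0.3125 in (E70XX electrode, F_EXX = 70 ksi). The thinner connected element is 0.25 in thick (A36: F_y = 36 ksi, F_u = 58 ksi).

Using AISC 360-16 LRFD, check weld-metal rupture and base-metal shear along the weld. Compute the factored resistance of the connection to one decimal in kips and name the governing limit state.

53.3 kips (base-metal shear governs)

Weld metal: throat = 0.707×0.3125 = 0.22094 in, L = 2×4.9375 = 9.875 in. φR_n = 0.75 × 0.6 × 70 × 0.22094 × 9.875 = 68.7 kips.
Base metal shear (0.25 in plate): yield φR_n = 1.0×0.6×36×0.25×9.875 = 53.3 kips; rupture φR_n = 0.75×0.6×58×0.25×9.875 = 64.4 kips; take 53.3 kips (yield).
Governing: min(68.7, 53.3) = 53.3 kips → base-metal shear.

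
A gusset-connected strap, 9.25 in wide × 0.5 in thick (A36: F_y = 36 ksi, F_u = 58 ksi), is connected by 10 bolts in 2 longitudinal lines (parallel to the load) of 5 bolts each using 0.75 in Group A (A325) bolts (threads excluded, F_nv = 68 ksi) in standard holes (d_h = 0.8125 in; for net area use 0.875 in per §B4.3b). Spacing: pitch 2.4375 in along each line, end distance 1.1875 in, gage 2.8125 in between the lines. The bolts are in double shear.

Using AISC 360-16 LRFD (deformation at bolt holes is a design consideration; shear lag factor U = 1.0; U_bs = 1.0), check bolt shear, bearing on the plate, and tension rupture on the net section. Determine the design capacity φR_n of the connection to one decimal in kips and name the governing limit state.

163.1 kips (net-section rupture governs)

Bolt shear: A_b = π(0.75)²/4 = 0.44179 in². φR_n = 0.75 × 68 × 0.44179 × 10 × 2 = 450.6 kips.
Bearing (0.5 in plate, F_u = 58 ksi): end bolts L_c = 1.1875 − 0.8125/2 = 0.78125, R_n = min(1.2×0.78125×0.5×58, 2.4×0.75×0.5×58) = 27.188 kips/bolt; interior L_c = 2.4375 − 0.8125 = 1.625, R_n = 52.2 kips/bolt. φR_n = 0.75 × (2×27.188 + 8×52.2) = 354.0 kips.
Tension rupture (net): A_n = (9.25 − 2×0.875)×0.5 = 3.75 in² (U = 1.0, A_e = A_n). φR_n = 0.75 × 58 × 3.75 = 163.1 kips.
Governing: min(450.6, 354.0, 163.1) = 163.1 kips → net-section rupture.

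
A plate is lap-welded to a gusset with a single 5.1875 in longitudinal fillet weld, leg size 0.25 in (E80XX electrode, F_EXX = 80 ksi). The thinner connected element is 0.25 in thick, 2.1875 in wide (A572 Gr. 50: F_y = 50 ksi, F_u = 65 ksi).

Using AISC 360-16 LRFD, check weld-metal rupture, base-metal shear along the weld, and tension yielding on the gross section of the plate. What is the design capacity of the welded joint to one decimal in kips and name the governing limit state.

24.6 kips (gross-section yield governs)

Weld metal: throat = 0.707×0.25 = 0.17675 in, L = 5.1875 in. φR_n = 0.75 × 0.6 × 80 × 0.17675 × 5.1875 = 33.0 kips.
Base metal shear (0.25 in plate): yield φR_n = 1.0×0.6×50×0.25×5.1875 = 38.9 kips; rupture φR_n = 0.75×0.6×65×0.25×5.1875 = 37.9 kips; take 37.9 kips (rupture).
Tension yield (gross): A_g = 2.1875×0.25 = 0.54688 in². φR_n = 0.90 × 50 × 0.54688 = 24.6 kips.
Governing: min(33.0, 37.9, 24.6) = 24.6 kips → gross-section yield.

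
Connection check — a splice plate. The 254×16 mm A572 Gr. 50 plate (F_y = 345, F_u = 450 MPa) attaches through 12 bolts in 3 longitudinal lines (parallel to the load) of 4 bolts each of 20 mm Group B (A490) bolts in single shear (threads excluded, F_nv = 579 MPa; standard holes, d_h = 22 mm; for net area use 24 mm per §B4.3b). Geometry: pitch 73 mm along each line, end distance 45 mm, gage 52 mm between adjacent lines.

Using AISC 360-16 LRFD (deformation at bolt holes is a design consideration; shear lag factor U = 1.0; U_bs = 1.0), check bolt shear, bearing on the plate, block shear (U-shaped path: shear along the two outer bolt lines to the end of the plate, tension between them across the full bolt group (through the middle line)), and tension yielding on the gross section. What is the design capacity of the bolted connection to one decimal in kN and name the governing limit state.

Bolt shear: A_b = π(20)²/4 = 314.16 mm². φR_n = 0.75 × 579 × 314.16 × 12 × 1 = 1637.1 kN.
Bearing (16 mm plate, F_u = 450 MPa): end bolts L_c = 45 − 22/2 = 34, R_n = min(1.2×34×16×450, 2.4×20×16×450) = 293.76 kN/bolt; interior L_c = 73 − 22 = 51, R_n = 345.6 kN/bolt. φR_n = 0.75 × (3×293.76 + 9×345.6) = 2993.8 kN.
Block shear: shear path 2×[45+3×73] = 2×264 mm, A_gv = 8448, A_nv = 2×(264 − 3.5×24)×16 = 5760 mm²; tension across gage: (104 − 2×24)×16 = 896 mm². R_n = min(0.6×450×5760, 0.6×345×8448) + 1.0×450×896 = min(1555.2, 1748.7) + 403.2 = 1958.4 kN. φR_n = 0.75 × 1958.4 = 1468.8 kN.
Tension yield (gross): A_g = 254×16 = 4064 mm². φR_n = 0.90 × 345 × 4064 = 1261.9 kN.
Governing: min(1637.1, 2993.8, 1468.8, 1261.9) = 1261.9 kN → gross-section yield.

1261.9 kN (gross-section yield governs)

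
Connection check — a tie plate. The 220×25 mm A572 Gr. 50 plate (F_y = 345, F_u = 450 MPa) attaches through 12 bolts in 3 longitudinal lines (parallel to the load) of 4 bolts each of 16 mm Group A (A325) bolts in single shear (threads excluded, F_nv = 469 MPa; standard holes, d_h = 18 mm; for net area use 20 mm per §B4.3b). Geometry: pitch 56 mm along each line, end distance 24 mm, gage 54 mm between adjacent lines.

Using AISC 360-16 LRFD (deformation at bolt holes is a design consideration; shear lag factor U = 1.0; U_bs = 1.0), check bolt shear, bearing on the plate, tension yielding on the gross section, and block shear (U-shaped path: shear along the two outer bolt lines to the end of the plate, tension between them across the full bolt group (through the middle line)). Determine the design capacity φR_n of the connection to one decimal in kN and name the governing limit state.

848.7 kN (bolt shear governs)

Bolt shear: A_b = π(16)²/4 = 201.06 mm². φR_n = 0.75 × 469 × 201.06 × 12 × 1 = 848.7 kN.
Bearing (25 mm plate, F_u = 450 MPa): end bolts L_c = 24 − 18/2 = 15, R_n = min(1.2×15×25×450, 2.4×16×25×450) = 202.5 kN/bolt; interior L_c = 56 − 18 = 38, R_n = 432 kN/bolt. φR_n = 0.75 × (3×202.5 + 9×432) = 3371.6 kN.
Tension yield (gross): A_g = 220×25 = 5500 mm². φR_n = 0.90 × 345 × 5500 = 1707.8 kN.
Block shear: shear path 2×[24+3×56] = 2×192 mm, A_gv = 9600, A_nv = 2×(192 − 3.5×20)×25 = 6100 mm²; tension across gage: (108 − 2×20)×25 = 1700 mm². R_n = min(0.6×450×6100, 0.6×345×9600) + 1.0×450×1700 = min(1647, 1987.2) + 765 = 2412 kN. φR_n = 0.75 × 2412 = 1809.0 kN.
Governing: min(848.7, 3371.6, 1707.8, 1809.0) = 848.7 kN → bolt shear.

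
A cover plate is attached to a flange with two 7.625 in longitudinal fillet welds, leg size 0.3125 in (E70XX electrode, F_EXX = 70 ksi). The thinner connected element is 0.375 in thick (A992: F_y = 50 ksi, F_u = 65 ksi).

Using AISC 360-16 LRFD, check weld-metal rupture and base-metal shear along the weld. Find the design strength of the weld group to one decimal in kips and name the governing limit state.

106.1 kips (weld metal governs)

Weld metal: throat = 0.707×0.3125 = 0.22094 in, L = 2×7.625 = 15.25 in. φR_n = 0.75 × 0.6 × 70 × 0.22094 × 15.25 = 106.1 kips.
Base metal shear (0.375 in plate): yield φR_n = 1.0×0.6×50×0.375×15.25 = 171.6 kips; rupture φR_n = 0.75×0.6×65×0.375×15.25 = 167.3 kips; take 167.3 kips (rupture).
Governing: min(106.1, 167.3) = 106.1 kips → weld metal.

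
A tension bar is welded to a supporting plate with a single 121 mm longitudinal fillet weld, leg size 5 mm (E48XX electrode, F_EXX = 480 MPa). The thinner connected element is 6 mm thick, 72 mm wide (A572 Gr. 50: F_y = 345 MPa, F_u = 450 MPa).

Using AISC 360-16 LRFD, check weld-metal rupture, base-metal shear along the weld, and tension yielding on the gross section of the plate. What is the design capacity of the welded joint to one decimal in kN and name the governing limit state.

92.4 kN (weld metal governs)

Weld metal: throat = 0.707×5 = 3.535 mm, L = 121 mm. φR_n = 0.75 × 0.6 × 480 × 3.535 × 121 = 92.4 kN.
Base metal shear (6 mm plate): yield φR_n = 1.0×0.6×345×6×121 = 150.3 kN; rupture φR_n = 0.75×0.6×450×6×121 = 147.0 kN; take 147.0 kN (rupture).
Tension yield (gross): A_g = 72×6 = 432 mm². φR_n = 0.90 × 345 × 432 = 134.1 kN.
Governing: min(92.4, 147.0, 134.1) = 92.4 kN → weld metal.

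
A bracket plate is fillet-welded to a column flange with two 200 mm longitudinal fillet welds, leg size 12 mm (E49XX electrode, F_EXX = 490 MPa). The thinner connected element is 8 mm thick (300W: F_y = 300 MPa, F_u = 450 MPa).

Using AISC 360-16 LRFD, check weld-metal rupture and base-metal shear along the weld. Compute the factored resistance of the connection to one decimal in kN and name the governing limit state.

Weld metal: throat = 0.707×12 = 8.484 mm, L = 2×200 = 400 mm. φR_n = 0.75 × 0.6 × 490 × 8.484 × 400 = 748.3 kN.
Base metal shear (8 mm plate): yield φR_n = 1.0×0.6×300×8×400 = 576.0 kN; rupture φR_n = 0.75×0.6×450×8×400 = 648.0 kN; take 576.0 kN (yield).
Governing: min(748.3, 576.0) = 576.0 kN → base-metal shear.

576.0 kN (base-metal shear governs)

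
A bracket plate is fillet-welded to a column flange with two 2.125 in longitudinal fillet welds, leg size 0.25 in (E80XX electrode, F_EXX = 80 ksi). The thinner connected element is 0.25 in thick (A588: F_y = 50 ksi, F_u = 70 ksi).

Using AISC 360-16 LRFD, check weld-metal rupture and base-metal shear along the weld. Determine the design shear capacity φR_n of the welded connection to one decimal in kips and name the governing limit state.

27.0 kips (weld metal governs)

Weld metal: throat = 0.707×0.25 = 0.17675 in, L = 2×2.125 = 4.25 in. φR_n = 0.75 × 0.6 × 80 × 0.17675 × 4.25 = 27.0 kips.
Base metal shear (0.25 in plate): yield φR_n = 1.0×0.6×50×0.25×4.25 = 31.9 kips; rupture φR_n = 0.75×0.6×70×0.25×4.25 = 33.5 kips; take 31.9 kips (yield).
Governing: min(27.0, 31.9) = 27.0 kips → weld metal.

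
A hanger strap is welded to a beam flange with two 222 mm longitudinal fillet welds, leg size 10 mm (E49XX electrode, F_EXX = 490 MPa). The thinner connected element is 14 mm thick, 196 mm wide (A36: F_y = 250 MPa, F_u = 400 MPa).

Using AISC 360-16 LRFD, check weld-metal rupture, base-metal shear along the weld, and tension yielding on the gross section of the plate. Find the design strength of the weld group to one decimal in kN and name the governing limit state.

Weld metal: throat = 0.707×10 = 7.07 mm, L = 2×222 = 444 mm. φR_n = 0.75 × 0.6 × 490 × 7.07 × 444 = 692.2 kN.
Base metal shear (14 mm plate): yield φR_n = 1.0×0.6×250×14×444 = 932.4 kN; rupture φR_n = 0.75×0.6×400×14×444 = 1118.9 kN; take 932.4 kN (yield).
Tension yield (gross): A_g = 196×14 = 2744 mm². φR_n = 0.90 × 250 × 2744 = 617.4 kN.
Governing: min(692.2, 932.4, 617.4) = 617.4 kN → gross-section yield.

617.4 kN (gross-section yield governs)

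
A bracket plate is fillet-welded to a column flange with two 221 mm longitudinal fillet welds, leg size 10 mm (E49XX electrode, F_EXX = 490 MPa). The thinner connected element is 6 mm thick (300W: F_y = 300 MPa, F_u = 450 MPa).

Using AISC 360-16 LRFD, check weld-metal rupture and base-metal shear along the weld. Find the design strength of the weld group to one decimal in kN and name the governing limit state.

Weld metal: throat = 0.707×10 = 7.07 mm, L = 2×221 = 442 mm. φR_n = 0.75 × 0.6 × 490 × 7.07 × 442 = 689.0 kN.
Base metal shear (6 mm plate): yield φR_n = 1.0×0.6×300×6×442 = 477.4 kN; rupture φR_n = 0.75×0.6×450×6×442 = 537.0 kN; take 477.4 kN (yield).
Governing: min(689.0, 477.4) = 477.4 kN → base-metal shear.

477.4 kN (base-metal shear governs)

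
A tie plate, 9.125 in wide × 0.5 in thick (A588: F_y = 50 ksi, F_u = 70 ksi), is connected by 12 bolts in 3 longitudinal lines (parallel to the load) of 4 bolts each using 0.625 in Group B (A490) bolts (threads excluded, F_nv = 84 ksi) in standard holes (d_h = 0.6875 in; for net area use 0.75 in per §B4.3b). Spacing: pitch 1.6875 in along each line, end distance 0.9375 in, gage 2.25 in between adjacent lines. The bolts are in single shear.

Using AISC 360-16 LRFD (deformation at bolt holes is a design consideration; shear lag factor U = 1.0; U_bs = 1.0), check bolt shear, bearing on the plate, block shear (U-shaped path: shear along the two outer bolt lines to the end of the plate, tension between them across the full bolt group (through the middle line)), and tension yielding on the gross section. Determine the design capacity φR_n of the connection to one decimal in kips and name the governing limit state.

185.1 kips (block shear governs)

Bolt shear: A_b = π(0.625)²/4 = 0.3068 in². φR_n = 0.75 × 84 × 0.3068 × 12 × 1 = 231.9 kips.
Bearing (0.5 in plate, F_u = 70 ksi): end bolts L_c = 0.9375 − 0.6875/2 = 0.59375, R_n = min(1.2×0.59375×0.5×70, 2.4×0.625×0.5×70) = 24.938 kips/bolt; interior L_c = 1.6875 − 0.6875 = 1, R_n = 42 kips/bolt. φR_n = 0.75 × (3×24.938 + 9×42) = 339.6 kips.
Block shear: shear path 2×[0.9375+3×1.6875] = 2×6 in, A_gv = 6, A_nv = 2×(6 − 3.5×0.75)×0.5 = 3.375 in²; tension across gage: (4.5 − 2×0.75)×0.5 = 1.5 in². R_n = min(0.6×70×3.375, 0.6×50×6) + 1.0×70×1.5 = min(141.75, 180) + 105 = 246.75 kips. φR_n = 0.75 × 246.75 = 185.1 kips.
Tension yield (gross): A_g = 9.125×0.5 = 4.5625 in². φR_n = 0.90 × 50 × 4.5625 = 205.3 kips.
Governing: min(231.9, 339.6, 185.1, 205.3) = 185.1 kips → block shear.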